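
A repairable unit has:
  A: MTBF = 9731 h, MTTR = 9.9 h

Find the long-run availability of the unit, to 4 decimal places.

A(A) = MTBF/(MTBF+MTTR) = 9731/(9731+9.9) = 0.9990

0.9990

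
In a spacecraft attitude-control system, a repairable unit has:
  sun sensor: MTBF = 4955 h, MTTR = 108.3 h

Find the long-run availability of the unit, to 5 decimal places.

0.97861

A(sun sensor) = MTBF/(MTBF+MTTR) = 4955/(4955+108.3) = 0.97861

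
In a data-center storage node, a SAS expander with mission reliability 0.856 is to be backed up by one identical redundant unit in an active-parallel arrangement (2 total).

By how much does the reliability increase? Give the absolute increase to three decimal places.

0.123

R_before = 0.856
R_after = 1 − (1 − 0.856)^2 = 0.979
ΔR = 0.979 − 0.856 = 0.123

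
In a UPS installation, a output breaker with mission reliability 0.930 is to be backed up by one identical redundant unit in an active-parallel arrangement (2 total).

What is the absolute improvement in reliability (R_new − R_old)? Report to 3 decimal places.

R_before = 0.930
R_after = 1 − (1 − 0.930)^2 = 0.995
ΔR = 0.995 − 0.930 = 0.065

0.065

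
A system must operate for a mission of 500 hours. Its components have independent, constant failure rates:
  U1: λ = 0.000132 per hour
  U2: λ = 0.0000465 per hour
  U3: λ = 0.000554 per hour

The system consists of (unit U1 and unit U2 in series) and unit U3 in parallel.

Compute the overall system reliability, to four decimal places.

R(U1) = exp(−0.000132 × 500) = 0.936131
R(U2) = exp(−0.0000465 × 500) = 0.977018
R(U3) = exp(−0.000554 × 500) = 0.758054
Series (U1 and U2): 0.936131 × 0.977018 = 0.914617
Parallel ([0.914617] and U3): 1 − (1 − 0.914617)(1 − 0.758054) = 0.9793

0.9793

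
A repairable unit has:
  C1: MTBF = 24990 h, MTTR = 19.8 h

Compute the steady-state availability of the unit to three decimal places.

A(C1) = MTBF/(MTBF+MTTR) = 24990/(24990+19.8) = 0.999

0.999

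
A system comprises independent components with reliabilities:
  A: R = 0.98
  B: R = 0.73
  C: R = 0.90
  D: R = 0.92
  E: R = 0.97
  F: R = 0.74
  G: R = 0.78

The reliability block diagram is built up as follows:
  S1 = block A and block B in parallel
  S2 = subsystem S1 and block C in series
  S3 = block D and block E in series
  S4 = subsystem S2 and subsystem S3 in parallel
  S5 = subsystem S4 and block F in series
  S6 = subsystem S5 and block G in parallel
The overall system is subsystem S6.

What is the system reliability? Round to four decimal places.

Parallel (A and B): 1 − (1 − 0.980000)(1 − 0.730000) = 0.994600
Series ([0.994600] and C): 0.994600 × 0.900000 = 0.895140
Series (D and E): 0.920000 × 0.970000 = 0.892400
Parallel ([0.895140] and [0.892400]): 1 − (1 − 0.895140)(1 − 0.892400) = 0.988717
Series ([0.988717] and F): 0.988717 × 0.740000 = 0.731651
Parallel ([0.731651] and G): 1 − (1 − 0.731651)(1 − 0.780000) = 0.9410

0.9410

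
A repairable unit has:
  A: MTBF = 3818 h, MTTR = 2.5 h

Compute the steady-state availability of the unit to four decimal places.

A(A) = MTBF/(MTBF+MTTR) = 3818/(3818+2.5) = 0.9993

0.9993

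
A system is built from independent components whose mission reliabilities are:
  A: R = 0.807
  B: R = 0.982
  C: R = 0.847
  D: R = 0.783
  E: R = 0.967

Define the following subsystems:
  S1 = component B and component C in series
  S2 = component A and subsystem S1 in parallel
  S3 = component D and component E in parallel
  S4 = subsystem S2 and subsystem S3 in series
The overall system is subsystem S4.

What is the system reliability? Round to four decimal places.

Series (B and C): 0.982000 × 0.847000 = 0.831754
Parallel (A and [0.831754]): 1 − (1 − 0.807000)(1 − 0.831754) = 0.967529
Parallel (D and E): 1 − (1 − 0.783000)(1 − 0.967000) = 0.992839
Series ([0.967529] and [0.992839]): 0.967529 × 0.992839 = 0.9606

0.9606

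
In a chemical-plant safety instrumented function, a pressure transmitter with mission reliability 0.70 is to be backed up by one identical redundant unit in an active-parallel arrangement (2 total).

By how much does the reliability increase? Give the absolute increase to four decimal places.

R_before = 0.70
R_after = 1 − (1 − 0.70)^2 = 0.9100
ΔR = 0.9100 − 0.70 = 0.2100

0.2100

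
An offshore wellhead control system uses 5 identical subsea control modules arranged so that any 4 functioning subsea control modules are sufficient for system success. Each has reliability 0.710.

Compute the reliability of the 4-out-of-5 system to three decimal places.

0.549

R = Σ_{i=4}^{5} C(5,i) p^i (1−p)^{5−i} with p = 0.710
C(5,4)·0.710^4·0.290^1 = 0.36847
C(5,5)·0.710^5·0.290^0 = 0.18042
Sum = 0.549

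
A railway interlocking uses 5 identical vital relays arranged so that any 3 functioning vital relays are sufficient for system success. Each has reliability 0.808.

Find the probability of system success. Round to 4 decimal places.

R = Σ_{i=3}^{5} C(5,i) p^i (1−p)^{5−i} with p = 0.808
C(5,3)·0.808^3·0.192^2 = 0.194463
C(5,4)·0.808^4·0.192^1 = 0.409182
C(5,5)·0.808^5·0.192^0 = 0.344395
Sum = 0.9480

0.9480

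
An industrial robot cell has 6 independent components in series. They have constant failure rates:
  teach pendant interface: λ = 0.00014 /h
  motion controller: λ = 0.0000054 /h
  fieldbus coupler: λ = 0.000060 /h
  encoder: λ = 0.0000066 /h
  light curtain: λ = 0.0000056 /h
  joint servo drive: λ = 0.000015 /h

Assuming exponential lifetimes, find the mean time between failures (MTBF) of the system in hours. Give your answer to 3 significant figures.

Series of exponential components: λ_sys = Σ λ_i
λ_sys = 0.00014 + 0.0000054 + 0.000060 + 0.0000066 + 0.0000056 + 0.000015 = 2.3260e-04 /h
MTBF = 1 / λ_sys = 4300 h

4300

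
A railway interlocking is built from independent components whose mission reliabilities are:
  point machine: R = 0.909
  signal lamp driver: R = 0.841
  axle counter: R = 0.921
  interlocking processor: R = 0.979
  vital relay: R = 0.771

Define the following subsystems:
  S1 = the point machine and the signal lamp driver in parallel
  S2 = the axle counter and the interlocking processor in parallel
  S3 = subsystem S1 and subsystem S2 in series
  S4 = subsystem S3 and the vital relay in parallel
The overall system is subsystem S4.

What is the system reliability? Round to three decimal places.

Parallel (point machine and signal lamp driver): 1 − (1 − 0.90900)(1 − 0.84100) = 0.98553
Parallel (axle counter and interlocking processor): 1 − (1 − 0.92100)(1 − 0.97900) = 0.99834
Series ([0.98553] and [0.99834]): 0.98553 × 0.99834 = 0.98389
Parallel ([0.98389] and vital relay): 1 − (1 − 0.98389)(1 − 0.77100) = 0.996

0.996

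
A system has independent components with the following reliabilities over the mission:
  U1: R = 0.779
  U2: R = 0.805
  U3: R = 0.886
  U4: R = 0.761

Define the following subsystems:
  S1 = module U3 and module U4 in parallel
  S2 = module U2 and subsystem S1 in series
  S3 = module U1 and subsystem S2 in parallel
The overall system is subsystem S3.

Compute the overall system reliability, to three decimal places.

0.952

Parallel (U3 and U4): 1 − (1 − 0.88600)(1 − 0.76100) = 0.97275
Series (U2 and [0.97275]): 0.80500 × 0.97275 = 0.78306
Parallel (U1 and [0.78306]): 1 − (1 − 0.77900)(1 − 0.78306) = 0.952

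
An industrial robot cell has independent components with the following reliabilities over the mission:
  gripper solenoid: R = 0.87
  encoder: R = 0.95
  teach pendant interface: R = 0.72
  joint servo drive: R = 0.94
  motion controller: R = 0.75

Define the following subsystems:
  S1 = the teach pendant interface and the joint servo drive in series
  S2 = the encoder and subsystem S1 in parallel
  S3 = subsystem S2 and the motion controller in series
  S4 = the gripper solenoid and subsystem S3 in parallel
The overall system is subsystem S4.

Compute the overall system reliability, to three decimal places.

0.966

Series (teach pendant interface and joint servo drive): 0.72000 × 0.94000 = 0.67680
Parallel (encoder and [0.67680]): 1 − (1 − 0.95000)(1 − 0.67680) = 0.98384
Series ([0.98384] and motion controller): 0.98384 × 0.75000 = 0.73788
Parallel (gripper solenoid and [0.73788]): 1 − (1 − 0.87000)(1 − 0.73788) = 0.966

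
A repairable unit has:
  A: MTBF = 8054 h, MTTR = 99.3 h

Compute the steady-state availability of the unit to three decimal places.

0.988

A(A) = MTBF/(MTBF+MTTR) = 8054/(8054+99.3) = 0.988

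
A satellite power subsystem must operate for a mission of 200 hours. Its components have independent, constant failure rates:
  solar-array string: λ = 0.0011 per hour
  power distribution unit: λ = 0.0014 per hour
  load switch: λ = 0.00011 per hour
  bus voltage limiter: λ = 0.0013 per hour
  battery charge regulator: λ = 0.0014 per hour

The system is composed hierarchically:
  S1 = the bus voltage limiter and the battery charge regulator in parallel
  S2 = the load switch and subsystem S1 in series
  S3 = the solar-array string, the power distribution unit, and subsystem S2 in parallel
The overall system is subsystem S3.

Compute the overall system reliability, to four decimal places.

R(solar-array string) = exp(−0.0011 × 200) = 0.802519
R(power distribution unit) = exp(−0.0014 × 200) = 0.755784
R(load switch) = exp(−0.00011 × 200) = 0.978240
R(bus voltage limiter) = exp(−0.0013 × 200) = 0.771052
R(battery charge regulator) = exp(−0.0014 × 200) = 0.755784
Parallel (bus voltage limiter and battery charge regulator): 1 − (1 − 0.771052)(1 − 0.755784) = 0.944087
Series (load switch and [0.944087]): 0.978240 × 0.944087 = 0.923544
Parallel (solar-array string, power distribution unit, and [0.923544]): 1 − (1 − 0.802519)(1 − 0.755784)(1 − 0.923544) = 0.9963

0.9963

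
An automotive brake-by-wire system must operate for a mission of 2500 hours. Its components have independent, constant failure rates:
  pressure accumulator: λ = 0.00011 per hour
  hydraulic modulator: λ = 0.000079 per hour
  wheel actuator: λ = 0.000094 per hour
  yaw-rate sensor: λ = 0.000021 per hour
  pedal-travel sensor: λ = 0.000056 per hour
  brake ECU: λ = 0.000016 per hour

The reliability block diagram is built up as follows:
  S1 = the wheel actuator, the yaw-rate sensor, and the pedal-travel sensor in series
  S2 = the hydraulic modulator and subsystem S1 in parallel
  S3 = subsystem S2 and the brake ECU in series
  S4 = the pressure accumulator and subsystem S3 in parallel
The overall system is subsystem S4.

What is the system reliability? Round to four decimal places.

R(pressure accumulator) = exp(−0.00011 × 2500) = 0.759572
R(hydraulic modulator) = exp(−0.000079 × 2500) = 0.820780
R(wheel actuator) = exp(−0.000094 × 2500) = 0.790571
R(yaw-rate sensor) = exp(−0.000021 × 2500) = 0.948854
R(pedal-travel sensor) = exp(−0.000056 × 2500) = 0.869358
R(brake ECU) = exp(−0.000016 × 2500) = 0.960789
Series (wheel actuator, yaw-rate sensor, and pedal-travel sensor): 0.790571 × 0.948854 × 0.869358 = 0.652137
Parallel (hydraulic modulator and [0.652137]): 1 − (1 − 0.820780)(1 − 0.652137) = 0.937656
Series ([0.937656] and brake ECU): 0.937656 × 0.960789 = 0.900890
Parallel (pressure accumulator and [0.900890]): 1 − (1 − 0.759572)(1 − 0.900890) = 0.9762

0.9762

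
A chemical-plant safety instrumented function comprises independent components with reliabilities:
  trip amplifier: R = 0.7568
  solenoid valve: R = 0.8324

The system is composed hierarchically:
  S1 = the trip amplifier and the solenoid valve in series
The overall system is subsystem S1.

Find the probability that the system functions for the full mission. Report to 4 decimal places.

0.6300

Series (trip amplifier and solenoid valve): 0.756800 × 0.832400 = 0.6300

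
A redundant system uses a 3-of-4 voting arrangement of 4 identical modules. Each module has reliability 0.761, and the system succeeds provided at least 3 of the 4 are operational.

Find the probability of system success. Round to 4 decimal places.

R = Σ_{i=3}^{4} C(4,i) p^i (1−p)^{4−i} with p = 0.761
C(4,3)·0.761^3·0.239^1 = 0.421320
C(4,4)·0.761^4·0.239^0 = 0.335381
Sum = 0.7567

0.7567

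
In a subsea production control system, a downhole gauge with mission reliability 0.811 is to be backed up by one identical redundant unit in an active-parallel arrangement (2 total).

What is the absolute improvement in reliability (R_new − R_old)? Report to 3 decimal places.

0.153

R_before = 0.811
R_after = 1 − (1 − 0.811)^2 = 0.964
ΔR = 0.964 − 0.811 = 0.153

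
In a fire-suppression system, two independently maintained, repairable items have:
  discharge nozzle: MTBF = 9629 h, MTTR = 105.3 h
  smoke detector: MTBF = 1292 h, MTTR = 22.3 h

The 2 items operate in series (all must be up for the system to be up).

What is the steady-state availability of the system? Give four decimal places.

0.9724

A(discharge nozzle) = MTBF/(MTBF+MTTR) = 9629/(9629+105.3) = 0.989183
A(smoke detector) = MTBF/(MTBF+MTTR) = 1292/(1292+22.3) = 0.983033
Series availability: 0.989183 × 0.983033 = 0.9724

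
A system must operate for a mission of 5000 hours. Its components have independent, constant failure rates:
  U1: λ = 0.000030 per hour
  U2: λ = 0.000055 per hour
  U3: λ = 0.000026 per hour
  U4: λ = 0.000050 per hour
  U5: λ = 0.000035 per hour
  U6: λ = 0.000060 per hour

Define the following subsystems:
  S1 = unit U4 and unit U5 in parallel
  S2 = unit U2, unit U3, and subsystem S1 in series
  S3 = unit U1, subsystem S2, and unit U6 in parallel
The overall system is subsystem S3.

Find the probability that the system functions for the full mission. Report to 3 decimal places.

0.987

R(U1) = exp(−0.000030 × 5000) = 0.86071
R(U2) = exp(−0.000055 × 5000) = 0.75957
R(U3) = exp(−0.000026 × 5000) = 0.87810
R(U4) = exp(−0.000050 × 5000) = 0.77880
R(U5) = exp(−0.000035 × 5000) = 0.83946
R(U6) = exp(−0.000060 × 5000) = 0.74082
Parallel (U4 and U5): 1 − (1 − 0.77880)(1 − 0.83946) = 0.96449
Series (U2, U3, and [0.96449]): 0.75957 × 0.87810 × 0.96449 = 0.64329
Parallel (U1, [0.64329], and U6): 1 − (1 − 0.86071)(1 − 0.64329)(1 − 0.74082) = 0.987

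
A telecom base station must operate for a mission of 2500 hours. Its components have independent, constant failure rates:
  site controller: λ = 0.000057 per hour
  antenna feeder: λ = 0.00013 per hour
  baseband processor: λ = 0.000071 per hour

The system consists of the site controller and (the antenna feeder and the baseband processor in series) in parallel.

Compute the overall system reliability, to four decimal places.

0.9475

R(site controller) = exp(−0.000057 × 2500) = 0.867188
R(antenna feeder) = exp(−0.00013 × 2500) = 0.722527
R(baseband processor) = exp(−0.000071 × 2500) = 0.837361
Series (antenna feeder and baseband processor): 0.722527 × 0.837361 = 0.605016
Parallel (site controller and [0.605016]): 1 − (1 − 0.867188)(1 − 0.605016) = 0.9475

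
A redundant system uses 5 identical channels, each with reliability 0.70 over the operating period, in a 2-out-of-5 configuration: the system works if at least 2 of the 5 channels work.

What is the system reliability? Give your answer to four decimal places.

0.9692

R = Σ_{i=2}^{5} C(5,i) p^i (1−p)^{5−i} with p = 0.70
C(5,2)·0.70^2·0.30^3 = 0.132300
C(5,3)·0.70^3·0.30^2 = 0.308700
C(5,4)·0.70^4·0.30^1 = 0.360150
C(5,5)·0.70^5·0.30^0 = 0.168070
Sum = 0.9692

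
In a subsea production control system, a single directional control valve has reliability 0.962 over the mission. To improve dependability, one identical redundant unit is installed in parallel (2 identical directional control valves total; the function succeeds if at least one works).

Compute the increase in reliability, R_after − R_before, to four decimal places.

0.0366

R_before = 0.962
R_after = 1 − (1 − 0.962)^2 = 0.9986
ΔR = 0.9986 − 0.962 = 0.0366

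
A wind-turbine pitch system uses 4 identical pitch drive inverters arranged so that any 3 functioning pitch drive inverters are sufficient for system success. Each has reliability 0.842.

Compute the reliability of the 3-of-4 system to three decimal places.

0.880

R = Σ_{i=3}^{4} C(4,i) p^i (1−p)^{4−i} with p = 0.842
C(4,3)·0.842^3·0.158^1 = 0.37727
C(4,4)·0.842^4·0.158^0 = 0.50263
Sum = 0.880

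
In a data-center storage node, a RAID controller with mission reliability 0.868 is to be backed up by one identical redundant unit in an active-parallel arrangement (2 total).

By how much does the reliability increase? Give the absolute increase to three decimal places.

R_before = 0.868
R_after = 1 − (1 − 0.868)^2 = 0.983
ΔR = 0.983 − 0.868 = 0.115

0.115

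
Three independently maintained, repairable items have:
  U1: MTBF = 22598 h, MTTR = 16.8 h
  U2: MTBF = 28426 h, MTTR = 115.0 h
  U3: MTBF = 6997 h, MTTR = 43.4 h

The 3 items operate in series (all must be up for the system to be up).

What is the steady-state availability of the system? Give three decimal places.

0.989

A(U1) = MTBF/(MTBF+MTTR) = 22598/(22598+16.8) = 0.999257
A(U2) = MTBF/(MTBF+MTTR) = 28426/(28426+115.0) = 0.995971
A(U3) = MTBF/(MTBF+MTTR) = 6997/(6997+43.4) = 0.993836
Series availability: 0.999257 × 0.995971 × 0.993836 = 0.989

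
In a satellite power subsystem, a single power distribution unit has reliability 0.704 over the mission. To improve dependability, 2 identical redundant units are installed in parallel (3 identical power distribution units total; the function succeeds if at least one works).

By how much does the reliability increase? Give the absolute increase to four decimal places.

0.2701

R_before = 0.704
R_after = 1 − (1 − 0.704)^3 = 0.9741
ΔR = 0.9741 − 0.704 = 0.2701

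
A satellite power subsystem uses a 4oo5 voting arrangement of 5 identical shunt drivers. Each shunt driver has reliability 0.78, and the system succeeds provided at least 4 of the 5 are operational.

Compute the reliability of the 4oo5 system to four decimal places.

0.6959

R = Σ_{i=4}^{5} C(5,i) p^i (1−p)^{5−i} with p = 0.78
C(5,4)·0.78^4·0.22^1 = 0.407166
C(5,5)·0.78^5·0.22^0 = 0.288717
Sum = 0.6959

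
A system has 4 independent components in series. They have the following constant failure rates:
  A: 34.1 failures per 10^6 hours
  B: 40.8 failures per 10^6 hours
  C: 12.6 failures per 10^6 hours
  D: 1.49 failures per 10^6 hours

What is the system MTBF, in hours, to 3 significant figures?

Series of exponential components: λ_sys = Σ λ_i
λ_sys = 0.0000341 + 0.0000408 + 0.0000126 + 0.00000149 = 8.8990e-05 /h
MTBF = 1 / λ_sys = 11200 h

11200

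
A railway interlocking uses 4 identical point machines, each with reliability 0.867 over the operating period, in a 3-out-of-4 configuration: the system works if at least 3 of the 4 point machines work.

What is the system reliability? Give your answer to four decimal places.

0.9117

R = Σ_{i=3}^{4} C(4,i) p^i (1−p)^{4−i} with p = 0.867
C(4,3)·0.867^3·0.133^1 = 0.346712
C(4,4)·0.867^4·0.133^0 = 0.565036
Sum = 0.9117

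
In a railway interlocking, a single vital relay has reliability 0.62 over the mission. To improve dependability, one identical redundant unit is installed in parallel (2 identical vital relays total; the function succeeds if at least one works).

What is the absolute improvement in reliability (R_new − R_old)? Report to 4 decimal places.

0.2356

R_before = 0.62
R_after = 1 − (1 − 0.62)^2 = 0.8556
ΔR = 0.8556 − 0.62 = 0.2356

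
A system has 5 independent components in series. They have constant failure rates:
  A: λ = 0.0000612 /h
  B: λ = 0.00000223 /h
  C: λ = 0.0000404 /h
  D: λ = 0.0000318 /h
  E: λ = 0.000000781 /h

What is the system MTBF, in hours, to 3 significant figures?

Series of exponential components: λ_sys = Σ λ_i
λ_sys = 0.0000612 + 0.00000223 + 0.0000404 + 0.0000318 + 0.000000781 = 1.3641e-04 /h
MTBF = 1 / λ_sys = 7330 h

7330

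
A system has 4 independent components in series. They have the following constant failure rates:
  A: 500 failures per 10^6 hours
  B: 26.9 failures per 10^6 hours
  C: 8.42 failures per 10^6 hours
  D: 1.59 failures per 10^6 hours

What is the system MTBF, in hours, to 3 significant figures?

1860

Series of exponential components: λ_sys = Σ λ_i
λ_sys = 0.000500 + 0.0000269 + 0.00000842 + 0.00000159 = 5.3691e-04 /h
MTBF = 1 / λ_sys = 1860 h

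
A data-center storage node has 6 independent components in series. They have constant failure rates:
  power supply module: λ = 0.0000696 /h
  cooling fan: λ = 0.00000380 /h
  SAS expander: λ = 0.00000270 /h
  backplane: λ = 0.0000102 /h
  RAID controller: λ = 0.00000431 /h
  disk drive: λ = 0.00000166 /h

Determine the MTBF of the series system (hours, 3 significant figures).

10800

Series of exponential components: λ_sys = Σ λ_i
λ_sys = 0.0000696 + 0.00000380 + 0.00000270 + 0.0000102 + 0.00000431 + 0.00000166 = 9.2270e-05 /h
MTBF = 1 / λ_sys = 10800 h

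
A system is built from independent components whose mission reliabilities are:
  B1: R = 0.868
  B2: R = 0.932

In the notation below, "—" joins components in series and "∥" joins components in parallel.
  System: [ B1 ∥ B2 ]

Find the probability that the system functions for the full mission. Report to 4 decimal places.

Parallel (B1 and B2): 1 − (1 − 0.868000)(1 − 0.932000) = 0.9910

0.9910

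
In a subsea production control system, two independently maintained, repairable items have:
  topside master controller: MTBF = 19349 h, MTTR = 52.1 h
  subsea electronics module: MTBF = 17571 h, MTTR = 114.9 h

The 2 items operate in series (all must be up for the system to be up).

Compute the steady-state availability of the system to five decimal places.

A(topside master controller) = MTBF/(MTBF+MTTR) = 19349/(19349+52.1) = 0.997315
A(subsea electronics module) = MTBF/(MTBF+MTTR) = 17571/(17571+114.9) = 0.993503
Series availability: 0.997315 × 0.993503 = 0.99084

0.99084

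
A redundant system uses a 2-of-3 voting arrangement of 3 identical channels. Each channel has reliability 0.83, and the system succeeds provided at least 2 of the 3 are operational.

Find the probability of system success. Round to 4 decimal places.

R = Σ_{i=2}^{3} C(3,i) p^i (1−p)^{3−i} with p = 0.83
C(3,2)·0.83^2·0.17^1 = 0.351339
C(3,3)·0.83^3·0.17^0 = 0.571787
Sum = 0.9231

0.9231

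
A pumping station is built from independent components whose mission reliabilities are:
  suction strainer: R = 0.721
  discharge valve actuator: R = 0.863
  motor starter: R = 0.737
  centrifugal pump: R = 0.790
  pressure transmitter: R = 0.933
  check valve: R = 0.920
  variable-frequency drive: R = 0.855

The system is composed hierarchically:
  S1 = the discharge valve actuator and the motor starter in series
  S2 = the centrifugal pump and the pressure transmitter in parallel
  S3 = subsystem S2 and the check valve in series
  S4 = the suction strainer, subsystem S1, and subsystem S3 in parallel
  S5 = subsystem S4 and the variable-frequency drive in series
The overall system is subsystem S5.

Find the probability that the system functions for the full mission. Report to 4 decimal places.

Series (discharge valve actuator and motor starter): 0.863000 × 0.737000 = 0.636031
Parallel (centrifugal pump and pressure transmitter): 1 − (1 − 0.790000)(1 − 0.933000) = 0.985930
Series ([0.985930] and check valve): 0.985930 × 0.920000 = 0.907056
Parallel (suction strainer, [0.636031], and [0.907056]): 1 − (1 − 0.721000)(1 − 0.636031)(1 − 0.907056) = 0.990562
Series ([0.990562] and variable-frequency drive): 0.990562 × 0.855000 = 0.8469

0.8469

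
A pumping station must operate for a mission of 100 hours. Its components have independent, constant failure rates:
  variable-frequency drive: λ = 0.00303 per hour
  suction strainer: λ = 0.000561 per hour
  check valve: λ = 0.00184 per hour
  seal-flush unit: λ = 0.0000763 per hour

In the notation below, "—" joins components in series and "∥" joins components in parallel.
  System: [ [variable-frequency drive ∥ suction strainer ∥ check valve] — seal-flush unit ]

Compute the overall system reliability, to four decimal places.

0.9900

R(variable-frequency drive) = exp(−0.00303 × 100) = 0.738599
R(suction strainer) = exp(−0.000561 × 100) = 0.945445
R(check valve) = exp(−0.00184 × 100) = 0.831936
R(seal-flush unit) = exp(−0.0000763 × 100) = 0.992399
Parallel (variable-frequency drive, suction strainer, and check valve): 1 − (1 − 0.738599)(1 − 0.945445)(1 − 0.831936) = 0.997603
Series ([0.997603] and seal-flush unit): 0.997603 × 0.992399 = 0.9900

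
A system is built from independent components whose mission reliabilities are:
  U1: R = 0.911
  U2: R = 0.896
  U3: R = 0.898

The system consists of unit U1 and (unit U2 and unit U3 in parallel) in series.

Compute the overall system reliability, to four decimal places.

0.9013

Parallel (U2 and U3): 1 − (1 − 0.896000)(1 − 0.898000) = 0.989392
Series (U1 and [0.989392]): 0.911000 × 0.989392 = 0.9013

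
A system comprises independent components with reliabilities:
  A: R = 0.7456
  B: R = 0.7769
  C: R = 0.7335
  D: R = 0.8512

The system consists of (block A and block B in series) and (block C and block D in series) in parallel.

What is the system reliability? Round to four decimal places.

Series (A and B): 0.745600 × 0.776900 = 0.579257
Series (C and D): 0.733500 × 0.851200 = 0.624355
Parallel ([0.579257] and [0.624355]): 1 − (1 − 0.579257)(1 − 0.624355) = 0.8419

0.8419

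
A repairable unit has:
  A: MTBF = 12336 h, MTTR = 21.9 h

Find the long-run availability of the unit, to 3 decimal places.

0.998

A(A) = MTBF/(MTBF+MTTR) = 12336/(12336+21.9) = 0.998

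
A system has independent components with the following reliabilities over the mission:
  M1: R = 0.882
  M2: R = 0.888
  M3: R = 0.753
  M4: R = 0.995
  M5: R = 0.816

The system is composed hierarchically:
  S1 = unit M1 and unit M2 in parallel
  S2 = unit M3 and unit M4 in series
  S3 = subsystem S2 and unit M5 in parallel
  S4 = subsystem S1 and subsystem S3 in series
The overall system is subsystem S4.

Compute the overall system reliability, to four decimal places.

Parallel (M1 and M2): 1 − (1 − 0.882000)(1 − 0.888000) = 0.986784
Series (M3 and M4): 0.753000 × 0.995000 = 0.749235
Parallel ([0.749235] and M5): 1 − (1 − 0.749235)(1 − 0.816000) = 0.953859
Series ([0.986784] and [0.953859]): 0.986784 × 0.953859 = 0.9413

0.9413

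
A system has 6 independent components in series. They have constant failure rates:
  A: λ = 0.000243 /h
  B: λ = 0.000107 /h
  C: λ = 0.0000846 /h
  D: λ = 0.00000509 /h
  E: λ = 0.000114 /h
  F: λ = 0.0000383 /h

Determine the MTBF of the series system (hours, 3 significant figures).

Series of exponential components: λ_sys = Σ λ_i
λ_sys = 0.000243 + 0.000107 + 0.0000846 + 0.00000509 + 0.000114 + 0.0000383 = 5.9199e-04 /h
MTBF = 1 / λ_sys = 1690 h

1690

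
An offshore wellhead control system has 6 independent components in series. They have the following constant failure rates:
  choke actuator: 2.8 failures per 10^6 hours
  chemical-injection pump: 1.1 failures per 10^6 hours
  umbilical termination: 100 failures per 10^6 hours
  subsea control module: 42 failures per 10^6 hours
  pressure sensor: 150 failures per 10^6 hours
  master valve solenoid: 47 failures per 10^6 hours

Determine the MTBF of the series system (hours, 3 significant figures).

2920

Series of exponential components: λ_sys = Σ λ_i
λ_sys = 0.0000028 + 0.0000011 + 0.00010 + 0.000042 + 0.00015 + 0.000047 = 3.4290e-04 /h
MTBF = 1 / λ_sys = 2920 h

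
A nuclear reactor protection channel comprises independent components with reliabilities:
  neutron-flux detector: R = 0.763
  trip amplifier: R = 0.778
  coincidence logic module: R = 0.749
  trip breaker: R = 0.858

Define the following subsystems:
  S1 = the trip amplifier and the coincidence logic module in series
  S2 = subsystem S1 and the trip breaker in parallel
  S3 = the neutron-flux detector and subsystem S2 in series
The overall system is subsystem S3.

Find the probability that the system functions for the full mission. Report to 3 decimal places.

Series (trip amplifier and coincidence logic module): 0.77800 × 0.74900 = 0.58272
Parallel ([0.58272] and trip breaker): 1 − (1 − 0.58272)(1 − 0.85800) = 0.94075
Series (neutron-flux detector and [0.94075]): 0.76300 × 0.94075 = 0.718

0.718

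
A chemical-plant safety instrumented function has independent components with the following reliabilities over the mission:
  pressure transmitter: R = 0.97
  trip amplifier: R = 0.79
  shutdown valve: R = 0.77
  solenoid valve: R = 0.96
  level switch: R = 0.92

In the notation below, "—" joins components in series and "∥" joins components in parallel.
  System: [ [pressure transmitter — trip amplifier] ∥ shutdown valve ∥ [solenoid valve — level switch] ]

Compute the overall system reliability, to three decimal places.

0.994

Series (pressure transmitter and trip amplifier): 0.97000 × 0.79000 = 0.76630
Series (solenoid valve and level switch): 0.96000 × 0.92000 = 0.88320
Parallel ([0.76630], shutdown valve, and [0.88320]): 1 − (1 − 0.76630)(1 − 0.77000)(1 − 0.88320) = 0.994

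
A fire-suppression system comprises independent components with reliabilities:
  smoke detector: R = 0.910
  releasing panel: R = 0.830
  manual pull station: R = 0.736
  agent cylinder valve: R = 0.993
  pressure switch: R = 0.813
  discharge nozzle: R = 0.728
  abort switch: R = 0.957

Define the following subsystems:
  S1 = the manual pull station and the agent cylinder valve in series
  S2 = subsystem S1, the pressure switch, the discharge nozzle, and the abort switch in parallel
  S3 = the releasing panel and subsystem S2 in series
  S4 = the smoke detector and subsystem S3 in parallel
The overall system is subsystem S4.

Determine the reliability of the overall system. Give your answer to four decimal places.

Series (manual pull station and agent cylinder valve): 0.736000 × 0.993000 = 0.730848
Parallel ([0.730848], pressure switch, discharge nozzle, and abort switch): 1 − (1 − 0.730848)(1 − 0.813000)(1 − 0.728000)(1 − 0.957000) = 0.999411
Series (releasing panel and [0.999411]): 0.830000 × 0.999411 = 0.829511
Parallel (smoke detector and [0.829511]): 1 − (1 − 0.910000)(1 − 0.829511) = 0.9847

0.9847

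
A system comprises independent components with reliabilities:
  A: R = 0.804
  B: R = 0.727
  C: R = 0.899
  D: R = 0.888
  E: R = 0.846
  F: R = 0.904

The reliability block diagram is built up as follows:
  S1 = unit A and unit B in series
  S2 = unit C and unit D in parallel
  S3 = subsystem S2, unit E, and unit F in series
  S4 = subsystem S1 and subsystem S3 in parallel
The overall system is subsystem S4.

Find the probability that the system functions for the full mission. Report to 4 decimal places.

0.8987

Series (A and B): 0.804000 × 0.727000 = 0.584508
Parallel (C and D): 1 − (1 − 0.899000)(1 − 0.888000) = 0.988688
Series ([0.988688], E, and F): 0.988688 × 0.846000 × 0.904000 = 0.756133
Parallel ([0.584508] and [0.756133]): 1 − (1 − 0.584508)(1 − 0.756133) = 0.8987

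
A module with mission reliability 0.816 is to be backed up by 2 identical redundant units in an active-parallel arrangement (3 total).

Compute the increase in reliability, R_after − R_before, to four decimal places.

0.1778

R_before = 0.816
R_after = 1 − (1 − 0.816)^3 = 0.9938
ΔR = 0.9938 − 0.816 = 0.1778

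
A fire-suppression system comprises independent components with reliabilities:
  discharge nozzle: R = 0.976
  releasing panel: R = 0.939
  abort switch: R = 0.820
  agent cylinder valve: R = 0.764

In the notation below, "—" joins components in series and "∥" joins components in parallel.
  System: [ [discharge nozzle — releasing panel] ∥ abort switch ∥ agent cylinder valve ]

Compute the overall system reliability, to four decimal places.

Series (discharge nozzle and releasing panel): 0.976000 × 0.939000 = 0.916464
Parallel ([0.916464], abort switch, and agent cylinder valve): 1 − (1 − 0.916464)(1 − 0.820000)(1 − 0.764000) = 0.9965

0.9965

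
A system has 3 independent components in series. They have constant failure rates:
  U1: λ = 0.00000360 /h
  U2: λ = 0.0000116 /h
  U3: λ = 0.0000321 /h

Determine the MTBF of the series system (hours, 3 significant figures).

Series of exponential components: λ_sys = Σ λ_i
λ_sys = 0.00000360 + 0.0000116 + 0.0000321 = 4.7300e-05 /h
MTBF = 1 / λ_sys = 21100 h

21100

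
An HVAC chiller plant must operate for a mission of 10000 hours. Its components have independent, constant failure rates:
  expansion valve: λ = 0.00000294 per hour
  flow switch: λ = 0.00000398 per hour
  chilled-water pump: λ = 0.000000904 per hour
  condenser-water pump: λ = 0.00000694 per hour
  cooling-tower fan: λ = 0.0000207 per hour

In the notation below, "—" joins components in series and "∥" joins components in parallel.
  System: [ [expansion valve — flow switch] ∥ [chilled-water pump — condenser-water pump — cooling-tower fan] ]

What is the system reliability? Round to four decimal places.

0.9834

R(expansion valve) = exp(−0.00000294 × 10000) = 0.971028
R(flow switch) = exp(−0.00000398 × 10000) = 0.960982
R(chilled-water pump) = exp(−0.000000904 × 10000) = 0.991001
R(condenser-water pump) = exp(−0.00000694 × 10000) = 0.932953
R(cooling-tower fan) = exp(−0.0000207 × 10000) = 0.813020
Series (expansion valve and flow switch): 0.971028 × 0.960982 = 0.933140
Series (chilled-water pump, condenser-water pump, and cooling-tower fan): 0.991001 × 0.932953 × 0.813020 = 0.751684
Parallel ([0.933140] and [0.751684]): 1 − (1 − 0.933140)(1 − 0.751684) = 0.9834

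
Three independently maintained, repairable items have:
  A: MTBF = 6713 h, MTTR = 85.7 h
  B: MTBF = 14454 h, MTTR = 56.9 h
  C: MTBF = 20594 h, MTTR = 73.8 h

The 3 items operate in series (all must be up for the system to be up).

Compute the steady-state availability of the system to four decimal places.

A(A) = MTBF/(MTBF+MTTR) = 6713/(6713+85.7) = 0.987395
A(B) = MTBF/(MTBF+MTTR) = 14454/(14454+56.9) = 0.996079
A(C) = MTBF/(MTBF+MTTR) = 20594/(20594+73.8) = 0.996429
Series availability: 0.987395 × 0.996079 × 0.996429 = 0.9800

0.9800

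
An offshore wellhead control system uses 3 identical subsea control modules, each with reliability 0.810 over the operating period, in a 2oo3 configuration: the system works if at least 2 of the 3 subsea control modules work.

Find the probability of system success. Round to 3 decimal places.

0.905

R = Σ_{i=2}^{3} C(3,i) p^i (1−p)^{3−i} with p = 0.810
C(3,2)·0.810^2·0.190^1 = 0.37398
C(3,3)·0.810^3·0.190^0 = 0.53144
Sum = 0.905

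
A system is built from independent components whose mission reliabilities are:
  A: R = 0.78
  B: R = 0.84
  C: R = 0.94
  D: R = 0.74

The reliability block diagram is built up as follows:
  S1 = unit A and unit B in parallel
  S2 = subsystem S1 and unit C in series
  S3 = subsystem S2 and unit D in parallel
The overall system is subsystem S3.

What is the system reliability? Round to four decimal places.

0.9758

Parallel (A and B): 1 − (1 − 0.780000)(1 − 0.840000) = 0.964800
Series ([0.964800] and C): 0.964800 × 0.940000 = 0.906912
Parallel ([0.906912] and D): 1 − (1 − 0.906912)(1 − 0.740000) = 0.9758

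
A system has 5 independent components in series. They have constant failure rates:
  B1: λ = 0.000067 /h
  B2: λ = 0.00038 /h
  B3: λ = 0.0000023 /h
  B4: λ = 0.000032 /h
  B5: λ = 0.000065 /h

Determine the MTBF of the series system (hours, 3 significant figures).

1830

Series of exponential components: λ_sys = Σ λ_i
λ_sys = 0.000067 + 0.00038 + 0.0000023 + 0.000032 + 0.000065 = 5.4630e-04 /h
MTBF = 1 / λ_sys = 1830 h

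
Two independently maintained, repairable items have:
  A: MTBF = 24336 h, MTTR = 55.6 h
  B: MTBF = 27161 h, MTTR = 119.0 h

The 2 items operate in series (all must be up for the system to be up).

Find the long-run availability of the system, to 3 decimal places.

0.993

A(A) = MTBF/(MTBF+MTTR) = 24336/(24336+55.6) = 0.997721
A(B) = MTBF/(MTBF+MTTR) = 27161/(27161+119.0) = 0.995638
Series availability: 0.997721 × 0.995638 = 0.993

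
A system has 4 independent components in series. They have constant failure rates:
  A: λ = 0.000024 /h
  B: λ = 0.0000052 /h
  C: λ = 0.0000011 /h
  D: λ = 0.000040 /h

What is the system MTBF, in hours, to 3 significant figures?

Series of exponential components: λ_sys = Σ λ_i
λ_sys = 0.000024 + 0.0000052 + 0.0000011 + 0.000040 = 7.0300e-05 /h
MTBF = 1 / λ_sys = 14200 h

14200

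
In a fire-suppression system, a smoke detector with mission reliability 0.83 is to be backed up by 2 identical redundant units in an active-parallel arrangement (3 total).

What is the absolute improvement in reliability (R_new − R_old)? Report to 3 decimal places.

R_before = 0.83
R_after = 1 − (1 − 0.83)^3 = 0.995
ΔR = 0.995 − 0.83 = 0.165

0.165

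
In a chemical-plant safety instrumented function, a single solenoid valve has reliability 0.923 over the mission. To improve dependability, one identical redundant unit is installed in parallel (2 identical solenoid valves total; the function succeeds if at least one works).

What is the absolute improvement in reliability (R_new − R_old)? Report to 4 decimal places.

R_before = 0.923
R_after = 1 − (1 − 0.923)^2 = 0.9941
ΔR = 0.9941 − 0.923 = 0.0711

0.0711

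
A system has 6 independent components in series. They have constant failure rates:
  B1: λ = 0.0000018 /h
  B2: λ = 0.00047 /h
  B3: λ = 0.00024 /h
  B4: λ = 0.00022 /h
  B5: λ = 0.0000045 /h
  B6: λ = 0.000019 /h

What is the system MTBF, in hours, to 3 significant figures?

Series of exponential components: λ_sys = Σ λ_i
λ_sys = 0.0000018 + 0.00047 + 0.00024 + 0.00022 + 0.0000045 + 0.000019 = 9.5530e-04 /h
MTBF = 1 / λ_sys = 1050 h

1050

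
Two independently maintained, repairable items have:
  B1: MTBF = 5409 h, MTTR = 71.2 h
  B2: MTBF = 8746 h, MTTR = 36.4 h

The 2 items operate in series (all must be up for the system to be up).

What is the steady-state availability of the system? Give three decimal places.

A(B1) = MTBF/(MTBF+MTTR) = 5409/(5409+71.2) = 0.987008
A(B2) = MTBF/(MTBF+MTTR) = 8746/(8746+36.4) = 0.995855
Series availability: 0.987008 × 0.995855 = 0.983

0.983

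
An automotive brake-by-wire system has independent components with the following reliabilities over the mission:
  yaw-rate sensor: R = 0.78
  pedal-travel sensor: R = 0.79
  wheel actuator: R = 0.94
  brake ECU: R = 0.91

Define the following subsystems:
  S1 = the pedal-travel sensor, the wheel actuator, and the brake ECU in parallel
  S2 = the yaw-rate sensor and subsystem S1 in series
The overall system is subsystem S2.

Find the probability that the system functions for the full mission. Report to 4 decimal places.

0.7791

Parallel (pedal-travel sensor, wheel actuator, and brake ECU): 1 − (1 − 0.790000)(1 − 0.940000)(1 − 0.910000) = 0.998866
Series (yaw-rate sensor and [0.998866]): 0.780000 × 0.998866 = 0.7791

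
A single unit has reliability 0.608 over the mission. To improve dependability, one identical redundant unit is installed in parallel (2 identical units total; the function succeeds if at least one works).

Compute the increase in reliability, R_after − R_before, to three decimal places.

R_before = 0.608
R_after = 1 − (1 − 0.608)^2 = 0.846
ΔR = 0.846 − 0.608 = 0.238

0.238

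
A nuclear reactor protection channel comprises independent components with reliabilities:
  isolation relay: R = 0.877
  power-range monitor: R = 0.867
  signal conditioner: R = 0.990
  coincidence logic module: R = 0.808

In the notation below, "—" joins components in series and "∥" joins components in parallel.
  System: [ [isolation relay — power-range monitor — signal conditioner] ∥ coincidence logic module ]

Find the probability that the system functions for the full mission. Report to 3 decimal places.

Series (isolation relay, power-range monitor, and signal conditioner): 0.87700 × 0.86700 × 0.99000 = 0.75276
Parallel ([0.75276] and coincidence logic module): 1 − (1 − 0.75276)(1 − 0.80800) = 0.953

0.953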